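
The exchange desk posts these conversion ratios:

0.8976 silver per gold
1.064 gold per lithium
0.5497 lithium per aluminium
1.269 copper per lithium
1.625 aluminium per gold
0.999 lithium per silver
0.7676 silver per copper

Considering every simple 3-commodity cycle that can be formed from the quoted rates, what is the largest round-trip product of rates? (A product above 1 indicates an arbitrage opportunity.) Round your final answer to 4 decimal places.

0.9731

silver→lithium→copper→silver: 0.999 × 1.269 × 0.7676 = 0.97311
silver→lithium→gold→silver: 0.999 × 1.064 × 0.8976 = 0.95409
lithium→gold→aluminium→lithium: 1.064 × 1.625 × 0.5497 = 0.95043
Maximum is silver→lithium→copper→silver at 0.9731; no arbitrage — every cycle loses value.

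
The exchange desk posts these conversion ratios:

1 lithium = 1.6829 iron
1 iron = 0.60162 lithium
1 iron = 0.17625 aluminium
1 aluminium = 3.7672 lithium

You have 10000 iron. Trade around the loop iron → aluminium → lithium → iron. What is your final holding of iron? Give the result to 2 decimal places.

10000 iron × 0.17625 = 1762.5 aluminium
1762.5 aluminium × 3.7672 = 6639.69 lithium
6639.69 lithium × 1.6829 = 11173.934301 iron

11173.93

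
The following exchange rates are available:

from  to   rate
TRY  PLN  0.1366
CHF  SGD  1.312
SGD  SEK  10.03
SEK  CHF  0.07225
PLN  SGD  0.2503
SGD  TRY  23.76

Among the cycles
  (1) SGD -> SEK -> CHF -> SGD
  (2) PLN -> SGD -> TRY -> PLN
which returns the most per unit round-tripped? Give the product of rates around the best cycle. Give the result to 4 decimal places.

0.9508

(1) 10.03 × 0.07225 × 1.312 = 0.95076
(2) 0.2503 × 23.76 × 0.1366 = 0.81238
Highest is cycle (1) at 0.9508 (≤1, no arbitrage).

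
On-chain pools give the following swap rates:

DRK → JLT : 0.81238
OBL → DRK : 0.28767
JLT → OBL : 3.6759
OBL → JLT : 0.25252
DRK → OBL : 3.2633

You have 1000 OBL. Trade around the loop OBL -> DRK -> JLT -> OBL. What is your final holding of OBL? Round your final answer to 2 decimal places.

1000 OBL × 0.28767 = 287.67 DRK
287.67 DRK × 0.81238 = 233.6973546 JLT
233.6973546 JLT × 3.6759 = 859.04810577414 OBL

859.05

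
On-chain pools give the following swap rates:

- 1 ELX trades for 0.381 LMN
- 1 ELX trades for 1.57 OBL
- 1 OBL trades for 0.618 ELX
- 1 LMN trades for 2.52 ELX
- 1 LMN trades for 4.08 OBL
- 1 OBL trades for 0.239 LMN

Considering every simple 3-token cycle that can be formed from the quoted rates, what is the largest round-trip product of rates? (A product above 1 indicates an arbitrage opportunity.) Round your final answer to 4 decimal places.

ELX→LMN→OBL→ELX: 0.381 × 4.08 × 0.618 = 0.96067
ELX→OBL→LMN→ELX: 1.57 × 0.239 × 2.52 = 0.94558
Maximum is ELX→LMN→OBL→ELX at 0.9607; no arbitrage — every cycle loses value.

0.9607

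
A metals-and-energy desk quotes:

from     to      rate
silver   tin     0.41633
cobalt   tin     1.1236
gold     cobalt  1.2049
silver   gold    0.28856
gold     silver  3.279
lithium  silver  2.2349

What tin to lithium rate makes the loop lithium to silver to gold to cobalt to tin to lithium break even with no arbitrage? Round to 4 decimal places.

Known legs of the cycle: 2.2349 × 0.28856 × 1.2049 × 1.1236 = 0.87308587013355616
For no arbitrage the full-cycle product must be 1, so the missing rate is 1 / 0.87308587013355616 ≈ 1.145363.

1.1454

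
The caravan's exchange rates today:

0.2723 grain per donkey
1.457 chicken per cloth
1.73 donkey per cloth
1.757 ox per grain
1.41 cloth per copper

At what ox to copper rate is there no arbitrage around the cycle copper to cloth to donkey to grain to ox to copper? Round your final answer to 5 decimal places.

Known legs of the cycle: 1.41 × 1.73 × 0.2723 × 1.757 = 1.16703698223
For no arbitrage the full-cycle product must be 1, so the missing rate is 1 / 1.16703698223 ≈ 0.8568709.

0.85687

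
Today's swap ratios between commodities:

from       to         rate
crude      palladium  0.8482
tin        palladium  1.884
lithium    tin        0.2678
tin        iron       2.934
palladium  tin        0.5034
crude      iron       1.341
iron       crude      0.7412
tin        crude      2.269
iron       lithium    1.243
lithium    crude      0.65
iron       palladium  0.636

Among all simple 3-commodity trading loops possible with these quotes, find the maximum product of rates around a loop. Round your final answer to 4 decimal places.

lithium→crude→iron→lithium: 0.65 × 1.341 × 1.243 = 1.08346
tin→iron→lithium→tin: 2.934 × 1.243 × 0.2678 = 0.97666
tin→crude→palladium→tin: 2.269 × 0.8482 × 0.5034 = 0.96883
tin→iron→palladium→tin: 2.934 × 0.636 × 0.5034 = 0.93936
Maximum is lithium→crude→iron→lithium at 1.0835; arbitrage exists.

1.0835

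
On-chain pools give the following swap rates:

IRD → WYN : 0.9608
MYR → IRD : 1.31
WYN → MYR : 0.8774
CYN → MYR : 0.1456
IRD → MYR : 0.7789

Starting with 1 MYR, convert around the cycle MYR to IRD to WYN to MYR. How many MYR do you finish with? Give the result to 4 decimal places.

1 MYR × 1.31 = 1.31 IRD
1.31 IRD × 0.9608 = 1.258648 WYN
1.258648 WYN × 0.8774 = 1.1043377552 MYR

1.1043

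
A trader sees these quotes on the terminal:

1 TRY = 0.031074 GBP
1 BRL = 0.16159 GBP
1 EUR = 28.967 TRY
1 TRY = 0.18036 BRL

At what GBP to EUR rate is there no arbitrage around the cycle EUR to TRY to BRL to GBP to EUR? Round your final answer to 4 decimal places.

1.1845

Known legs of the cycle: 28.967 × 0.18036 × 0.16159 = 0.8442250353108
For no arbitrage the full-cycle product must be 1, so the missing rate is 1 / 0.8442250353108 ≈ 1.184518.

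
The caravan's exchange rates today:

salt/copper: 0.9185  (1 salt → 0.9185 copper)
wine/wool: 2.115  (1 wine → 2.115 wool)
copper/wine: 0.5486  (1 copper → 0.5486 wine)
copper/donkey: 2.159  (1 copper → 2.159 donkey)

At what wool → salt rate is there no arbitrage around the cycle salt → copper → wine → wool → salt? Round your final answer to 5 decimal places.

0.93833

Known legs of the cycle: 0.9185 × 0.5486 × 2.115 = 1.0657254465
For no arbitrage the full-cycle product must be 1, so the missing rate is 1 / 1.0657254465 ≈ 0.9383280.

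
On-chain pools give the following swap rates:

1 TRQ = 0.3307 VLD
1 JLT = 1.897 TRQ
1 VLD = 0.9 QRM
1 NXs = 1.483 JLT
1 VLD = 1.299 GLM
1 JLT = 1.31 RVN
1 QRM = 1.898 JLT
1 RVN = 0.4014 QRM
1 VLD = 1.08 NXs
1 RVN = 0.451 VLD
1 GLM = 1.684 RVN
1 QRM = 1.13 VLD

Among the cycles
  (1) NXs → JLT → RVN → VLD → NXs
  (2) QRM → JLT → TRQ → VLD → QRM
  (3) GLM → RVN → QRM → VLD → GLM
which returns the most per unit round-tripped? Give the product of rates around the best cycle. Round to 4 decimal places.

1.0716

(1) 1.483 × 1.31 × 0.451 × 1.08 = 0.94626
(2) 1.898 × 1.897 × 0.3307 × 0.9 = 1.07162
(3) 1.684 × 0.4014 × 1.13 × 1.299 = 0.99222
Highest is cycle (2) at 1.0716 (>1, arbitrage).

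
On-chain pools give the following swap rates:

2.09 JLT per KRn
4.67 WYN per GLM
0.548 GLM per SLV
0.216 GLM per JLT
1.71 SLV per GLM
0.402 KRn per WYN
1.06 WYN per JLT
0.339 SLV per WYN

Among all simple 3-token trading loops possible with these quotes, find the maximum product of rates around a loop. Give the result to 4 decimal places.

JLT→WYN→KRn→JLT: 1.06 × 0.402 × 2.09 = 0.89059
GLM→WYN→SLV→GLM: 4.67 × 0.339 × 0.548 = 0.86756
Maximum is JLT→WYN→KRn→JLT at 0.8906; no arbitrage — every cycle loses value.

0.8906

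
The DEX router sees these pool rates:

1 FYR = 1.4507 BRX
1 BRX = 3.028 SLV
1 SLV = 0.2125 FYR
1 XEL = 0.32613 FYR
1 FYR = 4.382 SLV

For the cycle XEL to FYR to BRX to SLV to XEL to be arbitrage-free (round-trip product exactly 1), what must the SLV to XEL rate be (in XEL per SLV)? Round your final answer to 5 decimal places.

0.69803

Known legs of the cycle: 0.32613 × 1.4507 × 3.028 = 1.432597643148
For no arbitrage the full-cycle product must be 1, so the missing rate is 1 / 1.432597643148 ≈ 0.6980327.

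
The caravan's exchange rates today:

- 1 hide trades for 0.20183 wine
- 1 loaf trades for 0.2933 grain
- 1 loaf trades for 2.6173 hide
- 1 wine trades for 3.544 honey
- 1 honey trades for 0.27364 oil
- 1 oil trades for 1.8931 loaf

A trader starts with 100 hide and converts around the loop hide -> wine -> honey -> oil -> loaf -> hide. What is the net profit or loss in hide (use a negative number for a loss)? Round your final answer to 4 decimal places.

-3.0191

100 hide × 0.20183 = 20.183 wine
20.183 wine × 3.544 = 71.528552 honey
71.528552 honey × 0.27364 = 19.57307296928 oil
19.57307296928 oil × 1.8931 = 37.053784438143968 loaf
37.053784438143968 loaf × 2.6173 = 96.9808700099542074464 hide
Net change: 96.9808700099542074464 − 100 = -3.0191299900457925536 hide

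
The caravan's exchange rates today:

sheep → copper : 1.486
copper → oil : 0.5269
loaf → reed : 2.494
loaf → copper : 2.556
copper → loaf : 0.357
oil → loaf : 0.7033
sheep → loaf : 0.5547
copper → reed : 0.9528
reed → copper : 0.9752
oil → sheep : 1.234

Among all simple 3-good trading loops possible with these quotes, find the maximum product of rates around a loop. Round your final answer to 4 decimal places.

0.9662

oil→sheep→copper→oil: 1.234 × 1.486 × 0.5269 = 0.96619
oil→loaf→copper→oil: 0.7033 × 2.556 × 0.5269 = 0.94717
loaf→reed→copper→loaf: 2.494 × 0.9752 × 0.357 = 0.86828
Maximum is oil→sheep→copper→oil at 0.9662; no arbitrage — every cycle loses value.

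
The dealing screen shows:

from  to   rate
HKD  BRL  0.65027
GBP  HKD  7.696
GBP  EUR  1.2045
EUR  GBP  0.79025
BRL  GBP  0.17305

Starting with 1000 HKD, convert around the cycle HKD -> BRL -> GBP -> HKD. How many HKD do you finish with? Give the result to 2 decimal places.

866.02

1000 HKD × 0.65027 = 650.27 BRL
650.27 BRL × 0.17305 = 112.5292235 GBP
112.5292235 GBP × 7.696 = 866.024904056 HKD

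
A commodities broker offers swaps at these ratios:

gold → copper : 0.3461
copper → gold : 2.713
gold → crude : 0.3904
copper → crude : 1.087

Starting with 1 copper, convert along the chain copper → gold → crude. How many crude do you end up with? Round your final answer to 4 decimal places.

1.0592

1 copper × 2.713 = 2.713 gold
2.713 gold × 0.3904 = 1.0591552 crude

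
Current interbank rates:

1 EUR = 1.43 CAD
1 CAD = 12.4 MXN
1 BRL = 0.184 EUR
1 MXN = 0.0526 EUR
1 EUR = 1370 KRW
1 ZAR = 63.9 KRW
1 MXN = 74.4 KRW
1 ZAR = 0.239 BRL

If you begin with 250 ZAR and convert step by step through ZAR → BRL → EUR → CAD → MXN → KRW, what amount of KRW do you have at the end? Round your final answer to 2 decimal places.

250 ZAR × 0.239 = 59.75 BRL
59.75 BRL × 0.184 = 10.994 EUR
10.994 EUR × 1.43 = 15.72142 CAD
15.72142 CAD × 12.4 = 194.945608 MXN
194.945608 MXN × 74.4 = 14503.9532352 KRW

14503.95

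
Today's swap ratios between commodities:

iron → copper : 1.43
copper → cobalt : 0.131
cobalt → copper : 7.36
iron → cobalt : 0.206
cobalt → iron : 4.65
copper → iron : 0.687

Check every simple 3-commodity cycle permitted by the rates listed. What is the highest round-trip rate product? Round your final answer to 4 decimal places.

1.0416

iron→cobalt→copper→iron: 0.206 × 7.36 × 0.687 = 1.04160
iron→copper→cobalt→iron: 1.43 × 0.131 × 4.65 = 0.87108
Maximum is iron→cobalt→copper→iron at 1.0416; arbitrage exists.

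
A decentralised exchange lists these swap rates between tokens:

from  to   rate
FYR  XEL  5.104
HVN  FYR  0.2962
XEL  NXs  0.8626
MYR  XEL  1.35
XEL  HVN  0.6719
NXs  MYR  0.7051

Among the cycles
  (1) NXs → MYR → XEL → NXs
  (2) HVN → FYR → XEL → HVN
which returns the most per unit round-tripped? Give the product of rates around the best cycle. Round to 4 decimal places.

(1) 0.7051 × 1.35 × 0.8626 = 0.82110
(2) 0.2962 × 5.104 × 0.6719 = 1.01578
Highest is cycle (2) at 1.0158 (>1, arbitrage).

1.0158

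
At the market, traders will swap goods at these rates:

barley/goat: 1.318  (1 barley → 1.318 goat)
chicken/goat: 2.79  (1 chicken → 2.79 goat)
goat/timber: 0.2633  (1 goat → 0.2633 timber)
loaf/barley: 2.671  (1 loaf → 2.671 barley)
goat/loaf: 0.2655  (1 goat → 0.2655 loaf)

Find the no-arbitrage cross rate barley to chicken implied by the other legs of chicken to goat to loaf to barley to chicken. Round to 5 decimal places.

0.50543

Known legs of the cycle: 2.79 × 0.2655 × 2.671 = 1.978529895
For no arbitrage the full-cycle product must be 1, so the missing rate is 1 / 1.978529895 ≈ 0.5054258.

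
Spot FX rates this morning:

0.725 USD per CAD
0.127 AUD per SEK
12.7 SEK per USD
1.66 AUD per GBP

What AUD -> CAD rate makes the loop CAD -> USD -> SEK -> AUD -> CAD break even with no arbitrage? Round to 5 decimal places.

0.85517

Known legs of the cycle: 0.725 × 12.7 × 0.127 = 1.1693525
For no arbitrage the full-cycle product must be 1, so the missing rate is 1 / 1.1693525 ≈ 0.8551741.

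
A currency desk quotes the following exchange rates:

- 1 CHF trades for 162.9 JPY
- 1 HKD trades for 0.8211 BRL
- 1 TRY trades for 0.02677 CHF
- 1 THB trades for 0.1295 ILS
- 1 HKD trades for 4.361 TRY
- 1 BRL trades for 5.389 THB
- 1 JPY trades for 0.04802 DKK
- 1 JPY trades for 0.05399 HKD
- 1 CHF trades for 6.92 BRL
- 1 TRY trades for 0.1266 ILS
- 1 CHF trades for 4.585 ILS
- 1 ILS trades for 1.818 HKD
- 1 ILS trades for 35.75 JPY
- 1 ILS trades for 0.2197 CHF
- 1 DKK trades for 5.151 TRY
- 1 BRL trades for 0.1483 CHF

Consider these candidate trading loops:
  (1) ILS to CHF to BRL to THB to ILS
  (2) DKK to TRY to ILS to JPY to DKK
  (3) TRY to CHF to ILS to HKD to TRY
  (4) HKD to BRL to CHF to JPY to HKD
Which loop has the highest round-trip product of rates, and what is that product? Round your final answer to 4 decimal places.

(1) 0.2197 × 6.92 × 5.389 × 0.1295 = 1.06100
(2) 5.151 × 0.1266 × 35.75 × 0.04802 = 1.11950
(3) 0.02677 × 4.585 × 1.818 × 4.361 = 0.97312
(4) 0.8211 × 0.1483 × 162.9 × 0.05399 = 1.07096
Highest is cycle (2) at 1.1195 (>1, arbitrage).

1.1195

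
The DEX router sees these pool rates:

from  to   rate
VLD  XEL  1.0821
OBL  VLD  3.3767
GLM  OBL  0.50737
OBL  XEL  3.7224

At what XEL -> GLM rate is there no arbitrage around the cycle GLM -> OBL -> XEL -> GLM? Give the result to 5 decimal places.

0.52948

Known legs of the cycle: 0.50737 × 3.7224 = 1.888634088
For no arbitrage the full-cycle product must be 1, so the missing rate is 1 / 1.888634088 ≈ 0.5294832.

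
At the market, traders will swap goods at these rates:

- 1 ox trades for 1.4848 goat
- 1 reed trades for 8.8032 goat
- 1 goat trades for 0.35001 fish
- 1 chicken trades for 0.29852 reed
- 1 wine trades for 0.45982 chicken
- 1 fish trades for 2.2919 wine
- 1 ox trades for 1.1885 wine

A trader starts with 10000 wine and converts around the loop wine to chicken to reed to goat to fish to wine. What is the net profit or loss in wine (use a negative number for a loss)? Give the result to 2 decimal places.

10000 wine × 0.45982 = 4598.2 chicken
4598.2 chicken × 0.29852 = 1372.654664 reed
1372.654664 reed × 8.8032 = 12083.7535381248 goat
12083.7535381248 goat × 0.35001 = 4229.434575879061248 fish
4229.434575879061248 fish × 2.2919 = 9693.4411044572204742912 wine
Net change: 9693.4411044572204742912 − 10000 = -306.5588955427795257088 wine

-306.56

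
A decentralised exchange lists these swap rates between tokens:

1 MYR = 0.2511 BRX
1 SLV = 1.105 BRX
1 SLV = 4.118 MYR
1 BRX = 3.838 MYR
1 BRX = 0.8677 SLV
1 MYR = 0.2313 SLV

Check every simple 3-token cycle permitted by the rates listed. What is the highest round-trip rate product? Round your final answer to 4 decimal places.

0.9809

SLV→BRX→MYR→SLV: 1.105 × 3.838 × 0.2313 = 0.98094
SLV→MYR→BRX→SLV: 4.118 × 0.2511 × 0.8677 = 0.89723
Maximum is SLV→BRX→MYR→SLV at 0.9809; no arbitrage — every cycle loses value.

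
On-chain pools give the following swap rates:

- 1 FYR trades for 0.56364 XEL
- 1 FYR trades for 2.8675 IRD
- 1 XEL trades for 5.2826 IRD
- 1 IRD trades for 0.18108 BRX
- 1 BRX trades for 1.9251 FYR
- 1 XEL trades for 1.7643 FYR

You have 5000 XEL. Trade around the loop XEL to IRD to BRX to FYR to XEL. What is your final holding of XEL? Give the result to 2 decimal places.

5000 XEL × 5.2826 = 26413 IRD
26413 IRD × 0.18108 = 4782.86604 BRX
4782.86604 BRX × 1.9251 = 9207.495413604 FYR
9207.495413604 FYR × 0.56364 = 5189.71271492375856 XEL

5189.71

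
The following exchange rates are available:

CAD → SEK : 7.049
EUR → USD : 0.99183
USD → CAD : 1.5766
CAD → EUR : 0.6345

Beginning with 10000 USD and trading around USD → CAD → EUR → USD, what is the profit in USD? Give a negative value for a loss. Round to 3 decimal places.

-78.202

10000 USD × 1.5766 = 15766 CAD
15766 CAD × 0.6345 = 10003.527 EUR
10003.527 EUR × 0.99183 = 9921.79818441 USD
Net change: 9921.79818441 − 10000 = -78.20181559 USD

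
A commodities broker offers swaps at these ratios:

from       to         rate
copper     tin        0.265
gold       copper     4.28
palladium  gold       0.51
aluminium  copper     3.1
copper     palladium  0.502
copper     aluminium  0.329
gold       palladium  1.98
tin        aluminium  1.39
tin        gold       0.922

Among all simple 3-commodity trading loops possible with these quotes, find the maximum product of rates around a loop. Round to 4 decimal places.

aluminium→copper→tin→aluminium: 3.1 × 0.265 × 1.39 = 1.14189
gold→copper→palladium→gold: 4.28 × 0.502 × 0.51 = 1.09577
gold→copper→tin→gold: 4.28 × 0.265 × 0.922 = 1.04573
Maximum is aluminium→copper→tin→aluminium at 1.1419; arbitrage exists.

1.1419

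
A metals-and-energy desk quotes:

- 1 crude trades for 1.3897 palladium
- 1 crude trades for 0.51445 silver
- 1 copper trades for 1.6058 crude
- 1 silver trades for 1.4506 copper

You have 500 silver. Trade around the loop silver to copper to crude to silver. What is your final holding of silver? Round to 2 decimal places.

599.17

500 silver × 1.4506 = 725.3 copper
725.3 copper × 1.6058 = 1164.68674 crude
1164.68674 crude × 0.51445 = 599.173093393 silver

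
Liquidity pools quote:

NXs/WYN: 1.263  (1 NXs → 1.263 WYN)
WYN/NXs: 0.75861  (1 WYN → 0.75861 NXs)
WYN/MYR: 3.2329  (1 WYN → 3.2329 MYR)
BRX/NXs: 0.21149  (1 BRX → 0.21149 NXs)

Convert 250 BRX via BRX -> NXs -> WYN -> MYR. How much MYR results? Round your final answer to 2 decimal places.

250 BRX × 0.21149 = 52.8725 NXs
52.8725 NXs × 1.263 = 66.7779675 WYN
66.7779675 WYN × 3.2329 = 215.88649113075 MYR

215.89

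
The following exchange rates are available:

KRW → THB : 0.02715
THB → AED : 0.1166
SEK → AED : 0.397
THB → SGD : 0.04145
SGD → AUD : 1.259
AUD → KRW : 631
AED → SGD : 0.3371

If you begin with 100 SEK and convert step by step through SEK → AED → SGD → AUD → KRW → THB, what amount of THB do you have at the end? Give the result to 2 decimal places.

100 SEK × 0.397 = 39.7 AED
39.7 AED × 0.3371 = 13.38287 SGD
13.38287 SGD × 1.259 = 16.84903333 AUD
16.84903333 AUD × 631 = 10631.74003123 KRW
10631.74003123 KRW × 0.02715 = 288.6517418478945 THB

288.65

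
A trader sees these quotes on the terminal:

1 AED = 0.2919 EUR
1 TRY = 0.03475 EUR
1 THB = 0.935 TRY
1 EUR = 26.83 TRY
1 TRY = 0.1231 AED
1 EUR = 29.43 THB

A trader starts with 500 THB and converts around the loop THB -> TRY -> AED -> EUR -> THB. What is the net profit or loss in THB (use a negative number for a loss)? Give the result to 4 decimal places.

-5.6164

500 THB × 0.935 = 467.5 TRY
467.5 TRY × 0.1231 = 57.54925 AED
57.54925 AED × 0.2919 = 16.798626075 EUR
16.798626075 EUR × 29.43 = 494.38356538725 THB
Net change: 494.38356538725 − 500 = -5.61643461275 THB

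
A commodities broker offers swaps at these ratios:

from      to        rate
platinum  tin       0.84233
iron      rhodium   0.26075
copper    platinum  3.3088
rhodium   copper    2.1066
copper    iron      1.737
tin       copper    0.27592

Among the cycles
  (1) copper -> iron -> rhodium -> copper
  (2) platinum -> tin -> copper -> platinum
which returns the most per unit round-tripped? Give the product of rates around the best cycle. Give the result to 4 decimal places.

0.9541

(1) 1.737 × 0.26075 × 2.1066 = 0.95413
(2) 0.84233 × 0.27592 × 3.3088 = 0.76902
Highest is cycle (1) at 0.9541 (≤1, no arbitrage).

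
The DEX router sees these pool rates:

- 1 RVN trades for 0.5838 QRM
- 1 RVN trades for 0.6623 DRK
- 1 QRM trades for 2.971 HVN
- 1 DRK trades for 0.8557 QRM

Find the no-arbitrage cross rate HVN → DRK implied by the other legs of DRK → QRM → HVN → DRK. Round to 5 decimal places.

Known legs of the cycle: 0.8557 × 2.971 = 2.5422847
For no arbitrage the full-cycle product must be 1, so the missing rate is 1 / 2.5422847 ≈ 0.3933470.

0.39335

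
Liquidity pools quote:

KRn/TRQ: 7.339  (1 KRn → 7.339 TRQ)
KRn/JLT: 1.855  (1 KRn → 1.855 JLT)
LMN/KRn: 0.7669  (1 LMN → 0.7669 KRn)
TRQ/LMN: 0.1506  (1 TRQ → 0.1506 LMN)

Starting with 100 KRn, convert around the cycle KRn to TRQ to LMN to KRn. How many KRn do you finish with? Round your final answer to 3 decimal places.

100 KRn × 7.339 = 733.9 TRQ
733.9 TRQ × 0.1506 = 110.52534 LMN
110.52534 LMN × 0.7669 = 84.761883246 KRn

84.762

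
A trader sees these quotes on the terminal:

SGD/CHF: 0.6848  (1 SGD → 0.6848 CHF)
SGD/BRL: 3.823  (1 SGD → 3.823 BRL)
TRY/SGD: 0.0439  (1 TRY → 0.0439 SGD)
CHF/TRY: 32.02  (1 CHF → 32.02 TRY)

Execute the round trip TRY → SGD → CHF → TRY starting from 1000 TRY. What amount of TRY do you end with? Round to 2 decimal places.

962.61

1000 TRY × 0.0439 = 43.9 SGD
43.9 SGD × 0.6848 = 30.06272 CHF
30.06272 CHF × 32.02 = 962.6082944 TRY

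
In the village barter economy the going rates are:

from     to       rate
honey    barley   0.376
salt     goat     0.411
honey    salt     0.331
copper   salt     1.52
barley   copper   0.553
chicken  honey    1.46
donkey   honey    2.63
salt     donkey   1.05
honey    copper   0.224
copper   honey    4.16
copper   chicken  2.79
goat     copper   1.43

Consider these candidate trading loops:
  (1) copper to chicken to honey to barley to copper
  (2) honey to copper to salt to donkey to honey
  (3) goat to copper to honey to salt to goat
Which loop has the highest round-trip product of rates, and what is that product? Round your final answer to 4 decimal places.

0.9402

(1) 2.79 × 1.46 × 0.376 × 0.553 = 0.84697
(2) 0.224 × 1.52 × 1.05 × 2.63 = 0.94024
(3) 1.43 × 4.16 × 0.331 × 0.411 = 0.80928
Highest is cycle (2) at 0.9402 (≤1, no arbitrage).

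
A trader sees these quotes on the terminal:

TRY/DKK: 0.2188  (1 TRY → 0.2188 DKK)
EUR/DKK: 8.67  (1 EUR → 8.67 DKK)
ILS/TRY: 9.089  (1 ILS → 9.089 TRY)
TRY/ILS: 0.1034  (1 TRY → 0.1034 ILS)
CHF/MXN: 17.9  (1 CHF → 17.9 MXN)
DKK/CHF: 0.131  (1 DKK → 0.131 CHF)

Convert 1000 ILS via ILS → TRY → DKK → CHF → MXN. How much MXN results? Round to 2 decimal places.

4663.24

1000 ILS × 9.089 = 9089 TRY
9089 TRY × 0.2188 = 1988.6732 DKK
1988.6732 DKK × 0.131 = 260.5161892 CHF
260.5161892 CHF × 17.9 = 4663.23978668 MXN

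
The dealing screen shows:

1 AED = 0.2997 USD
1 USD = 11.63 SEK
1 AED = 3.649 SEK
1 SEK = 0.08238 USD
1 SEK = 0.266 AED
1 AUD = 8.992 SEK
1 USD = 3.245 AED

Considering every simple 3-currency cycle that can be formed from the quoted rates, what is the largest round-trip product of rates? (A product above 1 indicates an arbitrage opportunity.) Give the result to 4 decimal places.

USD→AED→SEK→USD: 3.245 × 3.649 × 0.08238 = 0.97546
USD→SEK→AED→USD: 11.63 × 0.266 × 0.2997 = 0.92715
Maximum is USD→AED→SEK→USD at 0.9755; no arbitrage — every cycle loses value.

0.9755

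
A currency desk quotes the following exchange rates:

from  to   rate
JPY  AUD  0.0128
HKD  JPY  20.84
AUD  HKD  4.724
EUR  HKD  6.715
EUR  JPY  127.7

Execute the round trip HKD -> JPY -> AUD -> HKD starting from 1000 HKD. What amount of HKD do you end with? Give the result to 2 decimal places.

1000 HKD × 20.84 = 20840 JPY
20840 JPY × 0.0128 = 266.752 AUD
266.752 AUD × 4.724 = 1260.136448 HKD

1260.14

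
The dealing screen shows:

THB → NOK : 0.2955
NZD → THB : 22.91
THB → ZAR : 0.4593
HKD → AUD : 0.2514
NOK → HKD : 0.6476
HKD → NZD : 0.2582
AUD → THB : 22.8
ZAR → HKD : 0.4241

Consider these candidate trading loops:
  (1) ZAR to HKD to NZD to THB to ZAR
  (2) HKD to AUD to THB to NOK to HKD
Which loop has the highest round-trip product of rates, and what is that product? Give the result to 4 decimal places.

1.1522

(1) 0.4241 × 0.2582 × 22.91 × 0.4593 = 1.15225
(2) 0.2514 × 22.8 × 0.2955 × 0.6476 = 1.09689
Highest is cycle (1) at 1.1522 (>1, arbitrage).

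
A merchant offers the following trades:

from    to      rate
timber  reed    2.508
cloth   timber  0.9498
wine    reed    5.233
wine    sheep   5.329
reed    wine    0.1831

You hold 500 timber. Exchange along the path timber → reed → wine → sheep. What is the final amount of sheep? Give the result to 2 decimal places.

500 timber × 2.508 = 1254 reed
1254 reed × 0.1831 = 229.6074 wine
229.6074 wine × 5.329 = 1223.5778346 sheep

1223.58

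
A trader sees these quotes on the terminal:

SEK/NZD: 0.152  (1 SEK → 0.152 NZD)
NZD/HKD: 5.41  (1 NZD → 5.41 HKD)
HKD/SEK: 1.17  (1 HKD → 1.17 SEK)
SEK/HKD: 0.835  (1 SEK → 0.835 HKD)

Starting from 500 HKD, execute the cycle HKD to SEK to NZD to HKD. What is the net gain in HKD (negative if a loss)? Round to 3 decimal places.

500 HKD × 1.17 = 585 SEK
585 SEK × 0.152 = 88.92 NZD
88.92 NZD × 5.41 = 481.0572 HKD
Net change: 481.0572 − 500 = -18.9428 HKD

-18.943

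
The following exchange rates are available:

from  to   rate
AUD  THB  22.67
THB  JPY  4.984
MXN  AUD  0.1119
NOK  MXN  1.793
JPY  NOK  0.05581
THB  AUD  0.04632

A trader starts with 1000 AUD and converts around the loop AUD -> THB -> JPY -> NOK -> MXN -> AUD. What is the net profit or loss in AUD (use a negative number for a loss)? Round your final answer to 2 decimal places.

1000 AUD × 22.67 = 22670 THB
22670 THB × 4.984 = 112987.28 JPY
112987.28 JPY × 0.05581 = 6305.8200968 NOK
6305.8200968 NOK × 1.793 = 11306.3354335624 MXN
11306.3354335624 MXN × 0.1119 = 1265.17893501563256 AUD
Net change: 1265.17893501563256 − 1000 = 265.17893501563256 AUD

265.18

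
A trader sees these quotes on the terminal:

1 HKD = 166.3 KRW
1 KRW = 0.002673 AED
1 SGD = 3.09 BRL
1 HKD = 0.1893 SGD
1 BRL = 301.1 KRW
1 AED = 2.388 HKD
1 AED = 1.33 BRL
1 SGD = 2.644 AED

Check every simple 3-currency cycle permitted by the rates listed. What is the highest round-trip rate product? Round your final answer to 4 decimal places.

1.1952

HKD→SGD→AED→HKD: 0.1893 × 2.644 × 2.388 = 1.19522
AED→BRL→KRW→AED: 1.33 × 301.1 × 0.002673 = 1.07044
HKD→KRW→AED→HKD: 166.3 × 0.002673 × 2.388 = 1.06151
Maximum is HKD→SGD→AED→HKD at 1.1952; arbitrage exists.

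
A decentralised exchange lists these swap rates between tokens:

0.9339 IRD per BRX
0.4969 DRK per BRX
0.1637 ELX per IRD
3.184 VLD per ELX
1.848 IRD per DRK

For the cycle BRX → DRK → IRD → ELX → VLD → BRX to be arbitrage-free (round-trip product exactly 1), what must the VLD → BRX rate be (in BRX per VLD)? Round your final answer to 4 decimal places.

Known legs of the cycle: 0.4969 × 1.848 × 0.1637 × 3.184 = 0.47862204948096
For no arbitrage the full-cycle product must be 1, so the missing rate is 1 / 0.47862204948096 ≈ 2.089331.

2.0893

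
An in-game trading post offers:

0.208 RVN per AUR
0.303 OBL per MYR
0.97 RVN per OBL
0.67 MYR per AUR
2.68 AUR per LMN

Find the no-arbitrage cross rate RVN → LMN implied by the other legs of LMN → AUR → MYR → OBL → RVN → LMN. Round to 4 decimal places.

1.8949

Known legs of the cycle: 2.68 × 0.67 × 0.303 × 0.97 = 0.527744796
For no arbitrage the full-cycle product must be 1, so the missing rate is 1 / 0.527744796 ≈ 1.894855.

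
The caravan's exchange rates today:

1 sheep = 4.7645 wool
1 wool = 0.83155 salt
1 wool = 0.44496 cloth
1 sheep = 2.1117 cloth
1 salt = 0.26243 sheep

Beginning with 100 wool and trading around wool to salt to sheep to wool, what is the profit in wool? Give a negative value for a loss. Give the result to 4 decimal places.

3.9727

100 wool × 0.83155 = 83.155 salt
83.155 salt × 0.26243 = 21.82236665 sheep
21.82236665 sheep × 4.7645 = 103.972665903925 wool
Net change: 103.972665903925 − 100 = 3.972665903925 wool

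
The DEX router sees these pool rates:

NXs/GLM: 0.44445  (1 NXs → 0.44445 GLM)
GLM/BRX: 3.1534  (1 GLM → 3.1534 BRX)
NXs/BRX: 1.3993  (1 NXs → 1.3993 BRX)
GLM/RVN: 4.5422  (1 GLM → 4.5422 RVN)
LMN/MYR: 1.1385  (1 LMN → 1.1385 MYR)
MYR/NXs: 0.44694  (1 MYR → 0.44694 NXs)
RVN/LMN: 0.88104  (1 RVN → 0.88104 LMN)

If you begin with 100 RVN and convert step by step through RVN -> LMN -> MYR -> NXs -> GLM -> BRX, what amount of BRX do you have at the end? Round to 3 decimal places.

62.832

100 RVN × 0.88104 = 88.104 LMN
88.104 LMN × 1.1385 = 100.306404 MYR
100.306404 MYR × 0.44694 = 44.83094420376 NXs
44.83094420376 NXs × 0.44445 = 19.925113151361132 GLM
19.925113151361132 GLM × 3.1534 = 62.8318518115021936488 BRX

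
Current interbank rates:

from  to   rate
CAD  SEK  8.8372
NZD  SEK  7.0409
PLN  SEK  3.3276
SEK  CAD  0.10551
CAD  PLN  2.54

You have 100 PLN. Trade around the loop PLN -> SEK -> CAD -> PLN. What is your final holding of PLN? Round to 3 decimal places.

100 PLN × 3.3276 = 332.76 SEK
332.76 SEK × 0.10551 = 35.1095076 CAD
35.1095076 CAD × 2.54 = 89.178149304 PLN

89.178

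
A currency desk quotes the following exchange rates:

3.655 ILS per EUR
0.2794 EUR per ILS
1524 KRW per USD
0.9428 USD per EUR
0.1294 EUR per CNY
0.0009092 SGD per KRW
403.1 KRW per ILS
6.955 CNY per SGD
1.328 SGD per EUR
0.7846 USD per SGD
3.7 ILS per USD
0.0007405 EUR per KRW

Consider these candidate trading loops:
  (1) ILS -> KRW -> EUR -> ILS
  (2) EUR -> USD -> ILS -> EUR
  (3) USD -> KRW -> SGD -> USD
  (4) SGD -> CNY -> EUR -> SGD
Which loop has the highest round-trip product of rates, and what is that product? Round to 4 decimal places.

(1) 403.1 × 0.0007405 × 3.655 = 1.09100
(2) 0.9428 × 3.7 × 0.2794 = 0.97465
(3) 1524 × 0.0009092 × 0.7846 = 1.08716
(4) 6.955 × 0.1294 × 1.328 = 1.19517
Highest is cycle (4) at 1.1952 (>1, arbitrage).

1.1952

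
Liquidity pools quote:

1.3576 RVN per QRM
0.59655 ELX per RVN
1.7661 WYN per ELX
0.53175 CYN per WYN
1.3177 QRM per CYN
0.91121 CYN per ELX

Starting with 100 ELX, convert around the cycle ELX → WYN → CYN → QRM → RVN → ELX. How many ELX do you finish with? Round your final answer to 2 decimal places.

100 ELX × 1.7661 = 176.61 WYN
176.61 WYN × 0.53175 = 93.9123675 CYN
93.9123675 CYN × 1.3177 = 123.74832665475 QRM
123.74832665475 QRM × 1.3576 = 168.0007282664886 RVN
168.0007282664886 RVN × 0.59655 = 100.22083444737377433 ELX

100.22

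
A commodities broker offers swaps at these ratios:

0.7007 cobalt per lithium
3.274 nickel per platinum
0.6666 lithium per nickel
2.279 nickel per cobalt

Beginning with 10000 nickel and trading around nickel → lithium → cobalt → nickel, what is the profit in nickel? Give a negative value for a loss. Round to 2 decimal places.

644.90

10000 nickel × 0.6666 = 6666 lithium
6666 lithium × 0.7007 = 4670.8662 cobalt
4670.8662 cobalt × 2.279 = 10644.9040698 nickel
Net change: 10644.9040698 − 10000 = 644.9040698 nickel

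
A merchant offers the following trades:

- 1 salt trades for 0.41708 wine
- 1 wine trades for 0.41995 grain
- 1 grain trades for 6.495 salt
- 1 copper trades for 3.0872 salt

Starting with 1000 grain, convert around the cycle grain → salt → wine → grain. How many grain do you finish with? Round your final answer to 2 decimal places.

1000 grain × 6.495 = 6495 salt
6495 salt × 0.41708 = 2708.9346 wine
2708.9346 wine × 0.41995 = 1137.61708527 grain

1137.62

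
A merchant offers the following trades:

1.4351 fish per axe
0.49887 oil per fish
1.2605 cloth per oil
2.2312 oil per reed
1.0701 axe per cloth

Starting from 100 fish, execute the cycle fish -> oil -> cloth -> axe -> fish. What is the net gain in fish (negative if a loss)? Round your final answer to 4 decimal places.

100 fish × 0.49887 = 49.887 oil
49.887 oil × 1.2605 = 62.8825635 cloth
62.8825635 cloth × 1.0701 = 67.29063120135 axe
67.29063120135 axe × 1.4351 = 96.568784837057385 fish
Net change: 96.568784837057385 − 100 = -3.431215162942615 fish

-3.4312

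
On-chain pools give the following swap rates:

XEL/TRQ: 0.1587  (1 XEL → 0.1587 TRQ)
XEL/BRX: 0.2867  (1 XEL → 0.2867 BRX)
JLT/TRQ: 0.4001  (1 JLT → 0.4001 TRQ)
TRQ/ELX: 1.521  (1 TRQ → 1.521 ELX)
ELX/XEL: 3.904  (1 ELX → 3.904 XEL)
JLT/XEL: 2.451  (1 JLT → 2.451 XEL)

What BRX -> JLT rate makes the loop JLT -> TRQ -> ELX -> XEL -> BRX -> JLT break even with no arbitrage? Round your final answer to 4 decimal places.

1.4681

Known legs of the cycle: 0.4001 × 1.521 × 3.904 × 0.2867 = 0.68113824712128
For no arbitrage the full-cycle product must be 1, so the missing rate is 1 / 0.68113824712128 ≈ 1.468131.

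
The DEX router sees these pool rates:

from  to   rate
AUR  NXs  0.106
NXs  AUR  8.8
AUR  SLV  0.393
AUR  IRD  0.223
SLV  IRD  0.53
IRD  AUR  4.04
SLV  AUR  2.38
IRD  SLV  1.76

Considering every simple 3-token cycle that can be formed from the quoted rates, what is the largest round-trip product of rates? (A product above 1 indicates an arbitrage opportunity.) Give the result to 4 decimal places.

0.9341

IRD→SLV→AUR→IRD: 1.76 × 2.38 × 0.223 = 0.93410
IRD→AUR→SLV→IRD: 4.04 × 0.393 × 0.53 = 0.84149
Maximum is IRD→SLV→AUR→IRD at 0.9341; no arbitrage — every cycle loses value.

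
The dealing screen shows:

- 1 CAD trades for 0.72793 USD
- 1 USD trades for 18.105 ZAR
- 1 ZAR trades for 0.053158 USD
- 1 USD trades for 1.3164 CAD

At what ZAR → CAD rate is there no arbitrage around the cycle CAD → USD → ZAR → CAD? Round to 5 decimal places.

0.07588

Known legs of the cycle: 0.72793 × 18.105 = 13.17917265
For no arbitrage the full-cycle product must be 1, so the missing rate is 1 / 13.17917265 ≈ 0.0758773.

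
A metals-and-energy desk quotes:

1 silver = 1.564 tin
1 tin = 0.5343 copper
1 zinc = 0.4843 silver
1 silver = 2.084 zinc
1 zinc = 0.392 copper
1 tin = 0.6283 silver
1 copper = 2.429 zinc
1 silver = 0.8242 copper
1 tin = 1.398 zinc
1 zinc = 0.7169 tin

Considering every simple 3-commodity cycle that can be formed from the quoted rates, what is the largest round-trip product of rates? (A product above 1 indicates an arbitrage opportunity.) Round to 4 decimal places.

1.0589

tin→zinc→silver→tin: 1.398 × 0.4843 × 1.564 = 1.05891
silver→copper→zinc→silver: 0.8242 × 2.429 × 0.4843 = 0.96956
tin→silver→zinc→tin: 0.6283 × 2.084 × 0.7169 = 0.93869
tin→copper→zinc→tin: 0.5343 × 2.429 × 0.7169 = 0.93040
Maximum is tin→zinc→silver→tin at 1.0589; arbitrage exists.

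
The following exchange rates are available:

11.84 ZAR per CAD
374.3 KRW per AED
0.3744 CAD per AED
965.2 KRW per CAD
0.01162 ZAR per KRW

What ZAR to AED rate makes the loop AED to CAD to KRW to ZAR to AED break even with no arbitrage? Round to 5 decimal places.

0.23814

Known legs of the cycle: 0.3744 × 965.2 × 0.01162 = 4.1991296256
For no arbitrage the full-cycle product must be 1, so the missing rate is 1 / 4.1991296256 ≈ 0.2381446.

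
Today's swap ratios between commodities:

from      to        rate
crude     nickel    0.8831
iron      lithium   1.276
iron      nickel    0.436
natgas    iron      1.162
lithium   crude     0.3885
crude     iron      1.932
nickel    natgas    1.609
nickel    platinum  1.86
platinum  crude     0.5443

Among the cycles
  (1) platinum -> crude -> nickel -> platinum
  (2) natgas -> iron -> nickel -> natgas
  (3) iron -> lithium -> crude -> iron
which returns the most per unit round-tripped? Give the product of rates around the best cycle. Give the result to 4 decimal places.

(1) 0.5443 × 0.8831 × 1.86 = 0.89405
(2) 1.162 × 0.436 × 1.609 = 0.81517
(3) 1.276 × 0.3885 × 1.932 = 0.95774
Highest is cycle (3) at 0.9577 (≤1, no arbitrage).

0.9577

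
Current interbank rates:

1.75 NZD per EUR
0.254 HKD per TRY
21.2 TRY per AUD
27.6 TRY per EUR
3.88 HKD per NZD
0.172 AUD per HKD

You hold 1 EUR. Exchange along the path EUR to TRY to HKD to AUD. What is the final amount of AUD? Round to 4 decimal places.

1 EUR × 27.6 = 27.6 TRY
27.6 TRY × 0.254 = 7.0104 HKD
7.0104 HKD × 0.172 = 1.2057888 AUD

1.2058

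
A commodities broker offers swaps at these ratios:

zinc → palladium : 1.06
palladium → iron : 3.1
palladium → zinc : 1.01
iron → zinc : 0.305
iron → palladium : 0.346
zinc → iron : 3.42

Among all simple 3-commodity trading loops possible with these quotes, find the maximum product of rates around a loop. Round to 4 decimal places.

palladium→zinc→iron→palladium: 1.01 × 3.42 × 0.346 = 1.19515
palladium→iron→zinc→palladium: 3.1 × 0.305 × 1.06 = 1.00223
Maximum is palladium→zinc→iron→palladium at 1.1952; arbitrage exists.

1.1952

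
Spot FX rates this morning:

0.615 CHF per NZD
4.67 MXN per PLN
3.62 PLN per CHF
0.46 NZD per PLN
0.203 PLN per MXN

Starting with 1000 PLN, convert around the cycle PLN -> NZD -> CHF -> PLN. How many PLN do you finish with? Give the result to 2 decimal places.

1024.10

1000 PLN × 0.46 = 460 NZD
460 NZD × 0.615 = 282.9 CHF
282.9 CHF × 3.62 = 1024.098 PLN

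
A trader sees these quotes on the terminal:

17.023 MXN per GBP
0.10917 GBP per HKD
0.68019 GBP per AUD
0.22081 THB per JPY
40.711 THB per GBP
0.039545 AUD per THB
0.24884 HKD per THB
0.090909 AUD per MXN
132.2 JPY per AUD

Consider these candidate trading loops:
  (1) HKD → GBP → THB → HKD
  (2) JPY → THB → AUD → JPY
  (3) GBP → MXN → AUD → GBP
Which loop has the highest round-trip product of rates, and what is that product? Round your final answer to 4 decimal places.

1.1544

(1) 0.10917 × 40.711 × 0.24884 = 1.10595
(2) 0.22081 × 0.039545 × 132.2 = 1.15436
(3) 17.023 × 0.090909 × 0.68019 = 1.05262
Highest is cycle (2) at 1.1544 (>1, arbitrage).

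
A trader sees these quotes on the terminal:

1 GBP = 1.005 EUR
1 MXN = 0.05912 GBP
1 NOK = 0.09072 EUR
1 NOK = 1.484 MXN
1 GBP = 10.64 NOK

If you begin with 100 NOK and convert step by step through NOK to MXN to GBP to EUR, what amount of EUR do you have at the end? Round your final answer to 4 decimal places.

8.8173

100 NOK × 1.484 = 148.4 MXN
148.4 MXN × 0.05912 = 8.773408 GBP
8.773408 GBP × 1.005 = 8.81727504 EUR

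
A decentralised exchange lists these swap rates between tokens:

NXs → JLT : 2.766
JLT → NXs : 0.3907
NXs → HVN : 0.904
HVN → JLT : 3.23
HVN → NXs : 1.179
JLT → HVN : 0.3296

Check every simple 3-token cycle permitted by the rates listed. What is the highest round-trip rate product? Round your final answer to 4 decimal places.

1.1408

JLT→NXs→HVN→JLT: 0.3907 × 0.904 × 3.23 = 1.14081
JLT→HVN→NXs→JLT: 0.3296 × 1.179 × 2.766 = 1.07486
Maximum is JLT→NXs→HVN→JLT at 1.1408; arbitrage exists.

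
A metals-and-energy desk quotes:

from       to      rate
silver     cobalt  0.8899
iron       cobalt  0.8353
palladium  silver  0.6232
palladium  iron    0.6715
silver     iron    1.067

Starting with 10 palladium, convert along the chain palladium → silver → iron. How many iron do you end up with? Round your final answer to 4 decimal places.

6.6495

10 palladium × 0.6232 = 6.232 silver
6.232 silver × 1.067 = 6.649544 iron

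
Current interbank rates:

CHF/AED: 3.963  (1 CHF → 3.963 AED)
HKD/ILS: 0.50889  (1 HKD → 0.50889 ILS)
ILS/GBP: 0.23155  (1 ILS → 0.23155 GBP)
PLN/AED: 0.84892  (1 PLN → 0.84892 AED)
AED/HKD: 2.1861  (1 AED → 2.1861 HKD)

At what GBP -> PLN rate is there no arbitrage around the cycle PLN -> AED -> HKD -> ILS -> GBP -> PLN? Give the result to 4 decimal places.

4.5729

Known legs of the cycle: 0.84892 × 2.1861 × 0.50889 × 0.23155 = 0.218678200673609754
For no arbitrage the full-cycle product must be 1, so the missing rate is 1 / 0.218678200673609754 ≈ 4.572930.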